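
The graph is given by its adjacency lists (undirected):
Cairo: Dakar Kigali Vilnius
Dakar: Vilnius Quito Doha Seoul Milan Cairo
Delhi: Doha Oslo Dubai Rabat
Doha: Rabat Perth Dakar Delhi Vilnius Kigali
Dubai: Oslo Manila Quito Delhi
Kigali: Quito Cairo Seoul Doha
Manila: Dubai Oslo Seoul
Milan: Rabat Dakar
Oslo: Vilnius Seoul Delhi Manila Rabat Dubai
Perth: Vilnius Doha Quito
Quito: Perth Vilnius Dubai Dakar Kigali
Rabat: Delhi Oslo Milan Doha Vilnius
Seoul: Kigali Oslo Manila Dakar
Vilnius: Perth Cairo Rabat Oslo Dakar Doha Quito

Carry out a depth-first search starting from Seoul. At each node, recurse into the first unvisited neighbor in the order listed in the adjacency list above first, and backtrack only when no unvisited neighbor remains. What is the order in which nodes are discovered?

Visit Seoul
Seoul → Kigali
Kigali → Quito
Quito → Perth
Perth → Vilnius
Vilnius → Cairo
Cairo → Dakar
Dakar → Doha
Doha → Rabat
Rabat → Delhi
Delhi → Oslo
Oslo → Manila
Manila → Dubai
Rabat → Milan

Seoul -> Kigali -> Quito -> Perth -> Vilnius -> Cairo -> Dakar -> Doha -> Rabat -> Delhi -> Oslo -> Manila -> Dubai -> Milan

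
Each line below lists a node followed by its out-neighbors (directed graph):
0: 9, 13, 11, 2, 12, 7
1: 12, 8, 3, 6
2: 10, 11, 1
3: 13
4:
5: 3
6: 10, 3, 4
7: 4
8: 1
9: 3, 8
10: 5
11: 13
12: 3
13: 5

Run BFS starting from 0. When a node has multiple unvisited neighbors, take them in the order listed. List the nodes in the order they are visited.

0 9 13 11 2 12 7 3 8 5 10 1 4 6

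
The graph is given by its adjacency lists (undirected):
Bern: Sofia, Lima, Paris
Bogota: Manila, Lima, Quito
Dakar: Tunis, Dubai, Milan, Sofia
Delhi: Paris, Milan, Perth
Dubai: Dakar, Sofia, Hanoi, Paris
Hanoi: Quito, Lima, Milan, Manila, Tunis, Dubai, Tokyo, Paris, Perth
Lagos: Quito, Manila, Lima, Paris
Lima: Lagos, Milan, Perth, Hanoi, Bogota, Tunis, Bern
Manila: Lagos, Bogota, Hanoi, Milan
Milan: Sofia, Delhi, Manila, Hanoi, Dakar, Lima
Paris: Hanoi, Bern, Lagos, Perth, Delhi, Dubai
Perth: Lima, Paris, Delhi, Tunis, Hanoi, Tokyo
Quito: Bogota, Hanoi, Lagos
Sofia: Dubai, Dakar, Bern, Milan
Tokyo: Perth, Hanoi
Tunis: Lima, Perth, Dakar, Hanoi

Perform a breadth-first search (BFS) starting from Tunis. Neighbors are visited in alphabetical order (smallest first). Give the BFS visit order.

Tunis Dakar Hanoi Lima Perth Dubai Milan Sofia Manila Paris Quito Tokyo Bern Bogota Lagos Delhi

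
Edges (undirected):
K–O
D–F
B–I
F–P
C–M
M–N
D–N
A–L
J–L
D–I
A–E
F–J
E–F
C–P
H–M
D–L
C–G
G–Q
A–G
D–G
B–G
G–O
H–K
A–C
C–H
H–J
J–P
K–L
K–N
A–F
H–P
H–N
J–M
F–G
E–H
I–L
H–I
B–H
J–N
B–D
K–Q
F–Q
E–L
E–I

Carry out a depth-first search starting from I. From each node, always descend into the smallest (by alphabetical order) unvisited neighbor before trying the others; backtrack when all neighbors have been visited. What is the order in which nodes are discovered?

I → B → D → F → A → C → G → O → K → H → E → L → J → M → N → P → Q

Visit I
I → B
B → D
D → F
F → A
A → C
C → G
G → O
O → K
K → H
H → E
E → L
L → J
J → M
M → N
J → P
K → Q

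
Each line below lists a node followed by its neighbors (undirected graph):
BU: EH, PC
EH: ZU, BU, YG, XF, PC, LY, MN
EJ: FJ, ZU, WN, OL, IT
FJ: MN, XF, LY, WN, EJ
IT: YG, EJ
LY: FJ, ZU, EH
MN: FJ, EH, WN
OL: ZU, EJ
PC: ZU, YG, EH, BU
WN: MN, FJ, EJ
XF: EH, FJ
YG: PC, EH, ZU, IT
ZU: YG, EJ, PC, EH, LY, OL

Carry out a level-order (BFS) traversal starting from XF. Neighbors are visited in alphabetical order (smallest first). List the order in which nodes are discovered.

Visit XF; enqueue EH, FJ → queue [EH, FJ]
Visit EH; enqueue BU, LY, MN, PC, YG, ZU → queue [FJ, BU, LY, MN, PC, YG, ZU]
Visit FJ; enqueue EJ, WN → queue [BU, LY, MN, PC, YG, ZU, EJ, WN]
Visit BU → queue [LY, MN, PC, YG, ZU, EJ, WN]
Visit LY → queue [MN, PC, YG, ZU, EJ, WN]
Visit MN → queue [PC, YG, ZU, EJ, WN]
Visit PC → queue [YG, ZU, EJ, WN]
Visit YG; enqueue IT → queue [ZU, EJ, WN, IT]
Visit ZU; enqueue OL → queue [EJ, WN, IT, OL]
Visit EJ → queue [WN, IT, OL]
Visit WN → queue [IT, OL]
Visit IT → queue [OL]
Visit OL → queue []

XF → EH → FJ → BU → LY → MN → PC → YG → ZU → EJ → WN → IT → OL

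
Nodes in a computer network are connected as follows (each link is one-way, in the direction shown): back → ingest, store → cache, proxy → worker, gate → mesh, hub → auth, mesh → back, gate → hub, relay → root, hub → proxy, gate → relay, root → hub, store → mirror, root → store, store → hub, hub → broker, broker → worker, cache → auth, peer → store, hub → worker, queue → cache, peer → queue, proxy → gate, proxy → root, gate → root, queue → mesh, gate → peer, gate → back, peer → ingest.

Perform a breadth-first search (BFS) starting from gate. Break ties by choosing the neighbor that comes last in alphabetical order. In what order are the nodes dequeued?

gate root relay peer mesh hub back store queue ingest worker proxy broker auth mirror cache

Visit gate; enqueue root, relay, peer, mesh, hub, back → queue [root, relay, peer, mesh, hub, back]
Visit root; enqueue store → queue [relay, peer, mesh, hub, back, store]
Visit relay → queue [peer, mesh, hub, back, store]
Visit peer; enqueue queue, ingest → queue [mesh, hub, back, store, queue, ingest]
Visit mesh → queue [hub, back, store, queue, ingest]
Visit hub; enqueue worker, proxy, broker, auth → queue [back, store, queue, ingest, worker, proxy, broker, auth]
Visit back → queue [store, queue, ingest, worker, proxy, broker, auth]
Visit store; enqueue mirror, cache → queue [queue, ingest, worker, proxy, broker, auth, mirror, cache]
Visit queue → queue [ingest, worker, proxy, broker, auth, mirror, cache]
Visit ingest → queue [worker, proxy, broker, auth, mirror, cache]
Visit worker → queue [proxy, broker, auth, mirror, cache]
Visit proxy → queue [broker, auth, mirror, cache]
Visit broker → queue [auth, mirror, cache]
Visit auth → queue [mirror, cache]
Visit mirror → queue [cache]
Visit cache → queue []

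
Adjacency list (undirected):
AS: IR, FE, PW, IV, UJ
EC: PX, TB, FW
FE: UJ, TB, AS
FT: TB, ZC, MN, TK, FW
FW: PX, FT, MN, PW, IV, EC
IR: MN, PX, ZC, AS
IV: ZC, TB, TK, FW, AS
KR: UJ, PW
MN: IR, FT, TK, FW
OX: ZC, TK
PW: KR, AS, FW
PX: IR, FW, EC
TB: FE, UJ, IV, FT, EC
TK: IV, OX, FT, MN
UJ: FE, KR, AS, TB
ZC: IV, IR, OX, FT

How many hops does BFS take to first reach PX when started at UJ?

3

Level 0: UJ
Level 1: AS, FE, KR, TB
Level 2: EC, FT, IR, IV, PW
Level 3: FW, MN, PX, TK, ZC
Level 4: OX
PX first appears at level 3.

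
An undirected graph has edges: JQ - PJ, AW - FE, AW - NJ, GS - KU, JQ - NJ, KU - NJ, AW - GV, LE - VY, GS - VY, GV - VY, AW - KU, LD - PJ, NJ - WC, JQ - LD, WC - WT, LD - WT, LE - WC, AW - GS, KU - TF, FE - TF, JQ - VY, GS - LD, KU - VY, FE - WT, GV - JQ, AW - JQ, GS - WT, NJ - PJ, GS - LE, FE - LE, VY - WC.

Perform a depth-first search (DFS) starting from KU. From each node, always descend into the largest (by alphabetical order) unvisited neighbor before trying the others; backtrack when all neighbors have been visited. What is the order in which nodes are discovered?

KU VY WC WT LD PJ NJ JQ GV AW GS LE FE TF

Visit KU
KU → VY
VY → WC
WC → WT
WT → LD
LD → PJ
PJ → NJ
NJ → JQ
JQ → GV
GV → AW
AW → GS
GS → LE
LE → FE
FE → TF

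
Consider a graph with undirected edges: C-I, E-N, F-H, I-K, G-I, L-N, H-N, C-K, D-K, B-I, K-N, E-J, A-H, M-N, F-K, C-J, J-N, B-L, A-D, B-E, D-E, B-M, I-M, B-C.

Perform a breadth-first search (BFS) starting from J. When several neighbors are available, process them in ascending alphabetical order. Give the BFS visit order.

J, C, E, N, B, I, K, D, H, L, M, G, F, A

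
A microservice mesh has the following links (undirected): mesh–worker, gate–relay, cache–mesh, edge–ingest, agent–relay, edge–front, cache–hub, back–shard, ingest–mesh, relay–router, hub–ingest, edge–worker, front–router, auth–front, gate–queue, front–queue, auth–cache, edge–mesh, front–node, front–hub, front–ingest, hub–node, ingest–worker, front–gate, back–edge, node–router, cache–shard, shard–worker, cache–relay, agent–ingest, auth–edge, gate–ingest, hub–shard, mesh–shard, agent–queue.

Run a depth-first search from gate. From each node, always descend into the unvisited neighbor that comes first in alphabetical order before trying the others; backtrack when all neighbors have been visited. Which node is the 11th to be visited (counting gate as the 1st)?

Visit gate
gate → front
front → auth
auth → cache
cache → hub
hub → ingest
ingest → agent
agent → queue
agent → relay
relay → router
router → node
ingest → edge
edge → back
back → shard
shard → mesh
mesh → worker

Visit order: gate, front, auth, cache, hub, ingest, agent, queue, relay, router, node, edge, back, shard, mesh, worker

node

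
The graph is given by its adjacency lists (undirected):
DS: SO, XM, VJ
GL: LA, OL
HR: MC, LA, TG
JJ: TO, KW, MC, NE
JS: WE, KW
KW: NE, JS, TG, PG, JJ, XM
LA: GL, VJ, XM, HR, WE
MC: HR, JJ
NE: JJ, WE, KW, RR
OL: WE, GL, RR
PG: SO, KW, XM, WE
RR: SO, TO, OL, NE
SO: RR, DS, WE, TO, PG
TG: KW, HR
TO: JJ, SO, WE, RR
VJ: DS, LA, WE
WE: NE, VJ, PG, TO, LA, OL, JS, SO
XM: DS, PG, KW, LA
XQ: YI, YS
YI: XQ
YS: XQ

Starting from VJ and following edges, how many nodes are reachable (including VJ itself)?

18

BFS from VJ visits: VJ, DS, LA, WE, SO, XM, GL, HR, JS, NE, OL, PG, TO, RR, KW, MC, TG, JJ
Reachable nodes: 18 of 21 total.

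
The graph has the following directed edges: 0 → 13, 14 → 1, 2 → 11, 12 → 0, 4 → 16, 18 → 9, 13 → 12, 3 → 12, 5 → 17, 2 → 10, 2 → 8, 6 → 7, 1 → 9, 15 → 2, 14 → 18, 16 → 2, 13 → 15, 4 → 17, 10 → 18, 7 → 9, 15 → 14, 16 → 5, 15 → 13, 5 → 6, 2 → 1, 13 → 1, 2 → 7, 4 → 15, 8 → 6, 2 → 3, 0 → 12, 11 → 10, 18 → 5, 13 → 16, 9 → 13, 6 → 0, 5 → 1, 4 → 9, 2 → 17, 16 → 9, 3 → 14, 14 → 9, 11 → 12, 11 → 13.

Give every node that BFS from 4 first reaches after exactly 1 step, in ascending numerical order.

9, 15, 16, 17

Level 0: 4
Level 1: 9, 15, 16, 17
Level 2: 2, 5, 13, 14
Level 3: 1, 3, 6, 7, 8, 10, 11, 12, 18
Level 4: 0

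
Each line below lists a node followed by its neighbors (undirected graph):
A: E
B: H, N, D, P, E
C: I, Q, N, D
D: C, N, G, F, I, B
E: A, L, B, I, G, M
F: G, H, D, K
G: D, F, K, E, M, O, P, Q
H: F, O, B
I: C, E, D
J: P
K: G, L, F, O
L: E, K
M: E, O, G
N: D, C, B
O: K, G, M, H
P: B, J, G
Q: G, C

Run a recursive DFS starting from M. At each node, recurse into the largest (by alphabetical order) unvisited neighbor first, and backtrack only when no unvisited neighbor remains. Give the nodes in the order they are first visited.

M -> O -> K -> L -> E -> I -> D -> N -> C -> Q -> G -> P -> J -> B -> H -> F -> A

Visit M
M → O
O → K
K → L
L → E
E → I
I → D
D → N
N → C
C → Q
Q → G
G → P
P → J
P → B
B → H
H → F
E → A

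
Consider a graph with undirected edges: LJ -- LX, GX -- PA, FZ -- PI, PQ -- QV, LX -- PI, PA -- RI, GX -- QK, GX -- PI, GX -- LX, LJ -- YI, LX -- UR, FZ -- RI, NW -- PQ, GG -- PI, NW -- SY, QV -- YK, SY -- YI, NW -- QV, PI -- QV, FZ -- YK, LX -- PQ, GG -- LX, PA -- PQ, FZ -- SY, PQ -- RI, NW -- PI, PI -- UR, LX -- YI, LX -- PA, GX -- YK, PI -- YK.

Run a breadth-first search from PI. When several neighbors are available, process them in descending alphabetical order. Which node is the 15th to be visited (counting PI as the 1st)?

QK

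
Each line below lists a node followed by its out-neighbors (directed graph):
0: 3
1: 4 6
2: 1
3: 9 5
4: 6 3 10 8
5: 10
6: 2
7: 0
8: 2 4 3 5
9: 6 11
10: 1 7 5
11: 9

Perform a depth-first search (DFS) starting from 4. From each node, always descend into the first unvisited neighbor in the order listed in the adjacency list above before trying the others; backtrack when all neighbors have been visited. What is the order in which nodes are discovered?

4, 6, 2, 1, 3, 9, 11, 5, 10, 7, 0, 8

Visit 4
4 → 6
6 → 2
2 → 1
4 → 3
3 → 9
9 → 11
3 → 5
5 → 10
10 → 7
7 → 0
4 → 8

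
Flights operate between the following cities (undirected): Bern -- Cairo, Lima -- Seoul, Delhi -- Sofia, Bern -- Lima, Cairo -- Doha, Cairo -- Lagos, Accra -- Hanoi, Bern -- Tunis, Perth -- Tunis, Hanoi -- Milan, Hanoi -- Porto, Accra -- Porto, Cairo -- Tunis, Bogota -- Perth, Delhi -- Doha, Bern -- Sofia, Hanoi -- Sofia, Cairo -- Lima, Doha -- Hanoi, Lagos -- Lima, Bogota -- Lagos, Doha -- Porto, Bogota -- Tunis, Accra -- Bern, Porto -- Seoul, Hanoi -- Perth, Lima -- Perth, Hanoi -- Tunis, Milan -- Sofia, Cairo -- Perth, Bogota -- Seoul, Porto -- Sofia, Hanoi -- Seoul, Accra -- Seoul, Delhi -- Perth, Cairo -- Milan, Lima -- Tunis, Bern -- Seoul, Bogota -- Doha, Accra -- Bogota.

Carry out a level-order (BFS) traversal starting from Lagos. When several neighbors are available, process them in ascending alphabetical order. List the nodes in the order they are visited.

Visit Lagos; enqueue Bogota, Cairo, Lima → queue [Bogota, Cairo, Lima]
Visit Bogota; enqueue Accra, Doha, Perth, Seoul, Tunis → queue [Cairo, Lima, Accra, Doha, Perth, Seoul, Tunis]
Visit Cairo; enqueue Bern, Milan → queue [Lima, Accra, Doha, Perth, Seoul, Tunis, Bern, Milan]
Visit Lima → queue [Accra, Doha, Perth, Seoul, Tunis, Bern, Milan]
Visit Accra; enqueue Hanoi, Porto → queue [Doha, Perth, Seoul, Tunis, Bern, Milan, Hanoi, Porto]
Visit Doha; enqueue Delhi → queue [Perth, Seoul, Tunis, Bern, Milan, Hanoi, Porto, Delhi]
Visit Perth → queue [Seoul, Tunis, Bern, Milan, Hanoi, Porto, Delhi]
Visit Seoul → queue [Tunis, Bern, Milan, Hanoi, Porto, Delhi]
Visit Tunis → queue [Bern, Milan, Hanoi, Porto, Delhi]
Visit Bern; enqueue Sofia → queue [Milan, Hanoi, Porto, Delhi, Sofia]
Visit Milan → queue [Hanoi, Porto, Delhi, Sofia]
Visit Hanoi → queue [Porto, Delhi, Sofia]
Visit Porto → queue [Delhi, Sofia]
Visit Delhi → queue [Sofia]
Visit Sofia → queue []

Lagos -> Bogota -> Cairo -> Lima -> Accra -> Doha -> Perth -> Seoul -> Tunis -> Bern -> Milan -> Hanoi -> Porto -> Delhi -> Sofia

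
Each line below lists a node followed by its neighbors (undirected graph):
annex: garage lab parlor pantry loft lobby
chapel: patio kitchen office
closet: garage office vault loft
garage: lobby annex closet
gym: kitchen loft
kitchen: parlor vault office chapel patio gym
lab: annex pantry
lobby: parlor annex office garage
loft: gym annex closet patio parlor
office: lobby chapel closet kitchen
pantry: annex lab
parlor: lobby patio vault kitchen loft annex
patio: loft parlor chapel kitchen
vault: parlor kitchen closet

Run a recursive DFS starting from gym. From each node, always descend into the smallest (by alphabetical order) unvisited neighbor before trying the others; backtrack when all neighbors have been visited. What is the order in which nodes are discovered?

Visit gym
gym → kitchen
kitchen → chapel
chapel → office
office → closet
closet → garage
garage → annex
annex → lab
lab → pantry
annex → lobby
lobby → parlor
parlor → loft
loft → patio
parlor → vault

gym kitchen chapel office closet garage annex lab pantry lobby parlor loft patio vault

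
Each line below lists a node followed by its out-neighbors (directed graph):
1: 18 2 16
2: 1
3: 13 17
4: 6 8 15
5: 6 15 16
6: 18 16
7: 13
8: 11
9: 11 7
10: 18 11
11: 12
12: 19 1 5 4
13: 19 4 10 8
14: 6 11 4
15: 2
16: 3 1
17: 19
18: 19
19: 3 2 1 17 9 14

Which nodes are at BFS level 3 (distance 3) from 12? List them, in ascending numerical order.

Level 0: 12
Level 1: 1, 4, 5, 19
Level 2: 2, 3, 6, 8, 9, 14, 15, 16, 17, 18
Level 3: 7, 11, 13
Level 4: 10

7, 11, 13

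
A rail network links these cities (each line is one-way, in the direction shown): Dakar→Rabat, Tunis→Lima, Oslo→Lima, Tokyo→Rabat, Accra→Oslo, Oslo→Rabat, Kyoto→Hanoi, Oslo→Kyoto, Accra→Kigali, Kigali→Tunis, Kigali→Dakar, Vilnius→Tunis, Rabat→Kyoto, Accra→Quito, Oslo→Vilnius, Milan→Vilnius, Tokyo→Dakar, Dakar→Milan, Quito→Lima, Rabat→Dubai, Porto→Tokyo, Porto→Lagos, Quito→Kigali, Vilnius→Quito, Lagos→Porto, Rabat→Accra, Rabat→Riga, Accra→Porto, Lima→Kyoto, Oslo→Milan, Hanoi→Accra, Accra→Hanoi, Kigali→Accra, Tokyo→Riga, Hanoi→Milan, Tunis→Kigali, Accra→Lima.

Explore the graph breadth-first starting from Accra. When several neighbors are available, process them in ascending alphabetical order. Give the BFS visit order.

Visit Accra; enqueue Hanoi, Kigali, Lima, Oslo, Porto, Quito → queue [Hanoi, Kigali, Lima, Oslo, Porto, Quito]
Visit Hanoi; enqueue Milan → queue [Kigali, Lima, Oslo, Porto, Quito, Milan]
Visit Kigali; enqueue Dakar, Tunis → queue [Lima, Oslo, Porto, Quito, Milan, Dakar, Tunis]
Visit Lima; enqueue Kyoto → queue [Oslo, Porto, Quito, Milan, Dakar, Tunis, Kyoto]
Visit Oslo; enqueue Rabat, Vilnius → queue [Porto, Quito, Milan, Dakar, Tunis, Kyoto, Rabat, Vilnius]
Visit Porto; enqueue Lagos, Tokyo → queue [Quito, Milan, Dakar, Tunis, Kyoto, Rabat, Vilnius, Lagos, Tokyo]
Visit Quito → queue [Milan, Dakar, Tunis, Kyoto, Rabat, Vilnius, Lagos, Tokyo]
Visit Milan → queue [Dakar, Tunis, Kyoto, Rabat, Vilnius, Lagos, Tokyo]
Visit Dakar → queue [Tunis, Kyoto, Rabat, Vilnius, Lagos, Tokyo]
Visit Tunis → queue [Kyoto, Rabat, Vilnius, Lagos, Tokyo]
Visit Kyoto → queue [Rabat, Vilnius, Lagos, Tokyo]
Visit Rabat; enqueue Dubai, Riga → queue [Vilnius, Lagos, Tokyo, Dubai, Riga]
Visit Vilnius → queue [Lagos, Tokyo, Dubai, Riga]
Visit Lagos → queue [Tokyo, Dubai, Riga]
Visit Tokyo → queue [Dubai, Riga]
Visit Dubai → queue [Riga]
Visit Riga → queue []

Accra → Hanoi → Kigali → Lima → Oslo → Porto → Quito → Milan → Dakar → Tunis → Kyoto → Rabat → Vilnius → Lagos → Tokyo → Dubai → Riga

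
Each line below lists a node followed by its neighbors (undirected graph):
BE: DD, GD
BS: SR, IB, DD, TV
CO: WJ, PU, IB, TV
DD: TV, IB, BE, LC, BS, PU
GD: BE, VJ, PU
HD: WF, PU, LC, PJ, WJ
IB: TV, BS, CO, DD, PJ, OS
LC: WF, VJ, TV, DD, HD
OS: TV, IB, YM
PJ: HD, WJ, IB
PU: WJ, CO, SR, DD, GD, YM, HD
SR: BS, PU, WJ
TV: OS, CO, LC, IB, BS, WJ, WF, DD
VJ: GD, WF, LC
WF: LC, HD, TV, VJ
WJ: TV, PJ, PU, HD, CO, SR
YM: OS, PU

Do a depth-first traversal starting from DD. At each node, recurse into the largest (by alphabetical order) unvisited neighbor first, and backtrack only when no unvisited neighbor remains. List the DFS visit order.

DD -> TV -> WJ -> SR -> PU -> YM -> OS -> IB -> PJ -> HD -> WF -> VJ -> LC -> GD -> BE -> CO -> BS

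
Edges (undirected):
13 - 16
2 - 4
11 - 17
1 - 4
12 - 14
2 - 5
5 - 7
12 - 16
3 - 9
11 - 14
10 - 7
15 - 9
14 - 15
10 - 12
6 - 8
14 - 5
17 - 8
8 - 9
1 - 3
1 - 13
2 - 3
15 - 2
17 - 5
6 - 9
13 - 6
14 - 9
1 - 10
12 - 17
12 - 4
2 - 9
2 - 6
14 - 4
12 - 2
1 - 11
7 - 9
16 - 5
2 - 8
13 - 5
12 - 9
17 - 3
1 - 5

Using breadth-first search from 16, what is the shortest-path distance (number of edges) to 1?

2

Level 0: 16
Level 1: 5, 12, 13
Level 2: 1, 2, 4, 6, 7, 9, 10, 14, 17
Level 3: 3, 8, 11, 15
1 first appears at level 2.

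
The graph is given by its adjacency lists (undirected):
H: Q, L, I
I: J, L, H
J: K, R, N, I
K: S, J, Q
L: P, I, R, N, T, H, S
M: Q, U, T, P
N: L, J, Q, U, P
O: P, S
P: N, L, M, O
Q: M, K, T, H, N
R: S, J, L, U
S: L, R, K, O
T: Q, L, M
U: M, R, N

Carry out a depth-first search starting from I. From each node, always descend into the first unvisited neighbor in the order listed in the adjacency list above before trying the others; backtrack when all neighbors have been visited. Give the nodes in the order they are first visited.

I, J, K, S, L, P, N, Q, M, U, R, T, H, O

Visit I
I → J
J → K
K → S
S → L
L → P
P → N
N → Q
Q → M
M → U
U → R
M → T
Q → H
P → O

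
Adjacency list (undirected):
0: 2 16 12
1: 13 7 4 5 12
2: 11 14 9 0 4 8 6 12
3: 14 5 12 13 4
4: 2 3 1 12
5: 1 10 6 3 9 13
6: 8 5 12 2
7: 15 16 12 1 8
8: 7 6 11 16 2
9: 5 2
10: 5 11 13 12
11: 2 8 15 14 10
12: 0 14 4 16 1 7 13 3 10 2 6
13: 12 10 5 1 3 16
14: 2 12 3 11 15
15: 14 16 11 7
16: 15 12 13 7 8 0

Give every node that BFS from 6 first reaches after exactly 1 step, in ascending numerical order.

Level 0: 6
Level 1: 2, 5, 8, 12
Level 2: 0, 1, 3, 4, 7, 9, 10, 11, 13, 14, 16
Level 3: 15

2, 5, 8, 12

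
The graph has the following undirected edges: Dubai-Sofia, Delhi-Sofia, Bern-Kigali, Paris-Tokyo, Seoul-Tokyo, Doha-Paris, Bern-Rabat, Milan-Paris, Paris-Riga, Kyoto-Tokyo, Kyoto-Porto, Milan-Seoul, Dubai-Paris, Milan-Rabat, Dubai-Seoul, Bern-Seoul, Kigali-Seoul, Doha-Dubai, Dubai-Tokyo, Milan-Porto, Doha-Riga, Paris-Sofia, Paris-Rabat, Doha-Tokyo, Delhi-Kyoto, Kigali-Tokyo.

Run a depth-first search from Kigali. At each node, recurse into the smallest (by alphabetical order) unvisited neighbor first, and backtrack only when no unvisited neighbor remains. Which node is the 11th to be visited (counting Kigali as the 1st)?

Delhi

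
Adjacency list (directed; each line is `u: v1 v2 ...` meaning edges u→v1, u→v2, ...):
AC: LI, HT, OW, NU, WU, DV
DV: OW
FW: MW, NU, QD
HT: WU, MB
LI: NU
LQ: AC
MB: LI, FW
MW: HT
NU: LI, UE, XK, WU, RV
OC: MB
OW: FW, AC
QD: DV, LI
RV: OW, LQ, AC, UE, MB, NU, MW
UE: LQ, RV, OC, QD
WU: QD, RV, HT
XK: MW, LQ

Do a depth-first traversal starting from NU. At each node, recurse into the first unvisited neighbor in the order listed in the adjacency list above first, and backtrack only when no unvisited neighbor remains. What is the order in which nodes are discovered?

Visit NU
NU → LI
NU → UE
UE → LQ
LQ → AC
AC → HT
HT → WU
WU → QD
QD → DV
DV → OW
OW → FW
FW → MW
WU → RV
RV → MB
UE → OC
NU → XK

NU LI UE LQ AC HT WU QD DV OW FW MW RV MB OC XK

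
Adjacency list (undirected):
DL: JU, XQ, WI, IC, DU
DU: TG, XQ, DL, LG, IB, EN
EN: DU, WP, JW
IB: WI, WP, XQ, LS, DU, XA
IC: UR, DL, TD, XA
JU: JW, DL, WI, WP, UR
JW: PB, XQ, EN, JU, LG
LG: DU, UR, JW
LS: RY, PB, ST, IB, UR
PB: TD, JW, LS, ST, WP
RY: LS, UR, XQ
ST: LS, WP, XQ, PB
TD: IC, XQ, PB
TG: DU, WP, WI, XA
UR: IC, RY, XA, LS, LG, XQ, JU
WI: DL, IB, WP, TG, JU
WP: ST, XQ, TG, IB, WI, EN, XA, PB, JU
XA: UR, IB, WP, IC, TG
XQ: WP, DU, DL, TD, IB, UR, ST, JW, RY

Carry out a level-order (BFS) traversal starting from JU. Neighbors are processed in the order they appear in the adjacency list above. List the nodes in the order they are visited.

Visit JU; enqueue JW, DL, WI, WP, UR → queue [JW, DL, WI, WP, UR]
Visit JW; enqueue PB, XQ, EN, LG → queue [DL, WI, WP, UR, PB, XQ, EN, LG]
Visit DL; enqueue IC, DU → queue [WI, WP, UR, PB, XQ, EN, LG, IC, DU]
Visit WI; enqueue IB, TG → queue [WP, UR, PB, XQ, EN, LG, IC, DU, IB, TG]
Visit WP; enqueue ST, XA → queue [UR, PB, XQ, EN, LG, IC, DU, IB, TG, ST, XA]
Visit UR; enqueue RY, LS → queue [PB, XQ, EN, LG, IC, DU, IB, TG, ST, XA, RY, LS]
Visit PB; enqueue TD → queue [XQ, EN, LG, IC, DU, IB, TG, ST, XA, RY, LS, TD]
Visit XQ → queue [EN, LG, IC, DU, IB, TG, ST, XA, RY, LS, TD]
Visit EN → queue [LG, IC, DU, IB, TG, ST, XA, RY, LS, TD]
Visit LG → queue [IC, DU, IB, TG, ST, XA, RY, LS, TD]
Visit IC → queue [DU, IB, TG, ST, XA, RY, LS, TD]
Visit DU → queue [IB, TG, ST, XA, RY, LS, TD]
Visit IB → queue [TG, ST, XA, RY, LS, TD]
Visit TG → queue [ST, XA, RY, LS, TD]
Visit ST → queue [XA, RY, LS, TD]
Visit XA → queue [RY, LS, TD]
Visit RY → queue [LS, TD]
Visit LS → queue [TD]
Visit TD → queue []

JU -> JW -> DL -> WI -> WP -> UR -> PB -> XQ -> EN -> LG -> IC -> DU -> IB -> TG -> ST -> XA -> RY -> LS -> TD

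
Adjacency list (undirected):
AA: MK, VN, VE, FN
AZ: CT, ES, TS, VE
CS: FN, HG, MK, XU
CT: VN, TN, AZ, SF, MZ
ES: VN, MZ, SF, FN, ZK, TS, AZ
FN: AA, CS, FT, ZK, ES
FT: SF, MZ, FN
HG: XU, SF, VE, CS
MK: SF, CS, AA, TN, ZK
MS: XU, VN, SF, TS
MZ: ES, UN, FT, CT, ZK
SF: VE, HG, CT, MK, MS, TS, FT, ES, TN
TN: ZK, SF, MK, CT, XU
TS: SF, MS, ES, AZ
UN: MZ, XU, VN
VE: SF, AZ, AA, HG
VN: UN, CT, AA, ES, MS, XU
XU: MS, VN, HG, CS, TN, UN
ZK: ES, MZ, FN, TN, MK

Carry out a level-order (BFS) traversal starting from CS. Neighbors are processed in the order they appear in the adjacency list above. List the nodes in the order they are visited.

CS -> FN -> HG -> MK -> XU -> AA -> FT -> ZK -> ES -> SF -> VE -> TN -> MS -> VN -> UN -> MZ -> TS -> AZ -> CT

Visit CS; enqueue FN, HG, MK, XU → queue [FN, HG, MK, XU]
Visit FN; enqueue AA, FT, ZK, ES → queue [HG, MK, XU, AA, FT, ZK, ES]
Visit HG; enqueue SF, VE → queue [MK, XU, AA, FT, ZK, ES, SF, VE]
Visit MK; enqueue TN → queue [XU, AA, FT, ZK, ES, SF, VE, TN]
Visit XU; enqueue MS, VN, UN → queue [AA, FT, ZK, ES, SF, VE, TN, MS, VN, UN]
Visit AA → queue [FT, ZK, ES, SF, VE, TN, MS, VN, UN]
Visit FT; enqueue MZ → queue [ZK, ES, SF, VE, TN, MS, VN, UN, MZ]
Visit ZK → queue [ES, SF, VE, TN, MS, VN, UN, MZ]
Visit ES; enqueue TS, AZ → queue [SF, VE, TN, MS, VN, UN, MZ, TS, AZ]
Visit SF; enqueue CT → queue [VE, TN, MS, VN, UN, MZ, TS, AZ, CT]
Visit VE → queue [TN, MS, VN, UN, MZ, TS, AZ, CT]
Visit TN → queue [MS, VN, UN, MZ, TS, AZ, CT]
Visit MS → queue [VN, UN, MZ, TS, AZ, CT]
Visit VN → queue [UN, MZ, TS, AZ, CT]
Visit UN → queue [MZ, TS, AZ, CT]
Visit MZ → queue [TS, AZ, CT]
Visit TS → queue [AZ, CT]
Visit AZ → queue [CT]
Visit CT → queue []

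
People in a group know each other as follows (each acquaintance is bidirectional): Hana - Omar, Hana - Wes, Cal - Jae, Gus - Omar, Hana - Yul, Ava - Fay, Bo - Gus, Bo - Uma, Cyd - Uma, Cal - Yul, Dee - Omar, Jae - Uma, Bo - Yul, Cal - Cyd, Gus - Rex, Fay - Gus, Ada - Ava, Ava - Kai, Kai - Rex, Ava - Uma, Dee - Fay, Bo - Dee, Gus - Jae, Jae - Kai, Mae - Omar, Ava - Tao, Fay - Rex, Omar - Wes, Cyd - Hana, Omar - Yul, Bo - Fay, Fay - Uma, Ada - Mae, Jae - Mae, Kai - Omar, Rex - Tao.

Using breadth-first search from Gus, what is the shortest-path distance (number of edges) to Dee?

2

Level 0: Gus
Level 1: Bo, Fay, Jae, Omar, Rex
Level 2: Ava, Cal, Dee, Hana, Kai, Mae, Tao, Uma, Wes, Yul
Level 3: Ada, Cyd
Dee first appears at level 2.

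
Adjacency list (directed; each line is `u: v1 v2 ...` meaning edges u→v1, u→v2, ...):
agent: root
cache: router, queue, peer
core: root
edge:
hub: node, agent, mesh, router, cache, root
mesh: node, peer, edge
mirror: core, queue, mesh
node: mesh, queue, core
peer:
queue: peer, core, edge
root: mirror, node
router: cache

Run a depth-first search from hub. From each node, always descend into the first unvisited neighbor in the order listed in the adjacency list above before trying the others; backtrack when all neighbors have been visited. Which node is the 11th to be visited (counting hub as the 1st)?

Visit hub
hub → node
node → mesh
mesh → peer
mesh → edge
node → queue
queue → core
core → root
root → mirror
hub → agent
hub → router
router → cache

Visit order: hub, node, mesh, peer, edge, queue, core, root, mirror, agent, router, cache

router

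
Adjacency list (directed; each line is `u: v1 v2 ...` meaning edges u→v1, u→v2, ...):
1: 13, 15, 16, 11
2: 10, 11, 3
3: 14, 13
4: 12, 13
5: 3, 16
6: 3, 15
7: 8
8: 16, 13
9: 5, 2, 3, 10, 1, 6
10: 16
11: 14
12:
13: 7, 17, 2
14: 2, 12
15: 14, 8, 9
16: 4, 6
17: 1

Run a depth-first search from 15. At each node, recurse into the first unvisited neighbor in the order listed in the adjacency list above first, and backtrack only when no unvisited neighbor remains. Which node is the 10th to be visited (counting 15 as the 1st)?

Visit 15
15 → 14
14 → 2
2 → 10
10 → 16
16 → 4
4 → 12
4 → 13
13 → 7
7 → 8
13 → 17
17 → 1
1 → 11
16 → 6
6 → 3
15 → 9
9 → 5

Visit order: 15, 14, 2, 10, 16, 4, 12, 13, 7, 8, 17, 1, 11, 6, 3, 9, 5

8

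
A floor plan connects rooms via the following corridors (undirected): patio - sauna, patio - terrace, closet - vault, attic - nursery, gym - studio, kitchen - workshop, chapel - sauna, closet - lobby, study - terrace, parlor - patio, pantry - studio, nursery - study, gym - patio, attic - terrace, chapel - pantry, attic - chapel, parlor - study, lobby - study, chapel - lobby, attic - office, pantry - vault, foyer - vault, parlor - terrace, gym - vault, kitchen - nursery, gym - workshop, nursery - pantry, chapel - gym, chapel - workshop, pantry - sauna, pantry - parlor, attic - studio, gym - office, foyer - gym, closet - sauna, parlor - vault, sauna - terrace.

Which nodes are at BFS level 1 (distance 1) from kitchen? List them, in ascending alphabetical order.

nursery, workshop

Level 0: kitchen
Level 1: nursery, workshop
Level 2: attic, chapel, gym, pantry, study
Level 3: foyer, lobby, office, parlor, patio, sauna, studio, terrace, vault
Level 4: closet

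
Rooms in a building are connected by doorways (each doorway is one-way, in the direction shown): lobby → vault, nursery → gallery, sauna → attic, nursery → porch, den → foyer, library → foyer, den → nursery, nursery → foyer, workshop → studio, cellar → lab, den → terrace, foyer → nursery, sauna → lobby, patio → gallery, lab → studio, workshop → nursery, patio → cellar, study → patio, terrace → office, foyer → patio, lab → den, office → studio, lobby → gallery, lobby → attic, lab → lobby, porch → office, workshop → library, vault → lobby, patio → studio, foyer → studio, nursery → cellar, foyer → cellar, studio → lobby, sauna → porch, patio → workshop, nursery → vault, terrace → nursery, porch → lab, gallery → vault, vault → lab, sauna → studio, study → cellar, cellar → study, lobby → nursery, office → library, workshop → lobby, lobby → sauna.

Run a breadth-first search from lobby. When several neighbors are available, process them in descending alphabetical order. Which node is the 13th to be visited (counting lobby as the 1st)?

Visit lobby; enqueue vault, sauna, nursery, gallery, attic → queue [vault, sauna, nursery, gallery, attic]
Visit vault; enqueue lab → queue [sauna, nursery, gallery, attic, lab]
Visit sauna; enqueue studio, porch → queue [nursery, gallery, attic, lab, studio, porch]
Visit nursery; enqueue foyer, cellar → queue [gallery, attic, lab, studio, porch, foyer, cellar]
Visit gallery → queue [attic, lab, studio, porch, foyer, cellar]
Visit attic → queue [lab, studio, porch, foyer, cellar]
Visit lab; enqueue den → queue [studio, porch, foyer, cellar, den]
Visit studio → queue [porch, foyer, cellar, den]
Visit porch; enqueue office → queue [foyer, cellar, den, office]
Visit foyer; enqueue patio → queue [cellar, den, office, patio]
Visit cellar; enqueue study → queue [den, office, patio, study]
Visit den; enqueue terrace → queue [office, patio, study, terrace]
Visit office; enqueue library → queue [patio, study, terrace, library]
Visit patio; enqueue workshop → queue [study, terrace, library, workshop]
Visit study → queue [terrace, library, workshop]
Visit terrace → queue [library, workshop]
Visit library → queue [workshop]
Visit workshop → queue []

Visit order: lobby, vault, sauna, nursery, gallery, attic, lab, studio, porch, foyer, cellar, den, office, patio, study, terrace, library, workshop

office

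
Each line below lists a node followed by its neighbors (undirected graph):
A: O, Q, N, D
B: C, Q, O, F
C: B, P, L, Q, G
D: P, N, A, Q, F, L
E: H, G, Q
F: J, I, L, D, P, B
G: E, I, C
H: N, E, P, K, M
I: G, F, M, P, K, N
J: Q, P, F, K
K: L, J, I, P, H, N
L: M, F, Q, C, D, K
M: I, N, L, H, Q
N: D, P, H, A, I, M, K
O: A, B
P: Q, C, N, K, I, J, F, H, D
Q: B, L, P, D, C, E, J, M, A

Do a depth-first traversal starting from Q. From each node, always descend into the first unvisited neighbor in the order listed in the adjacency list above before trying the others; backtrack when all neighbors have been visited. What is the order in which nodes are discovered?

Q, B, C, P, N, D, A, O, F, J, K, L, M, I, G, E, H

Visit Q
Q → B
B → C
C → P
P → N
N → D
D → A
A → O
D → F
F → J
J → K
K → L
L → M
M → I
I → G
G → E
E → H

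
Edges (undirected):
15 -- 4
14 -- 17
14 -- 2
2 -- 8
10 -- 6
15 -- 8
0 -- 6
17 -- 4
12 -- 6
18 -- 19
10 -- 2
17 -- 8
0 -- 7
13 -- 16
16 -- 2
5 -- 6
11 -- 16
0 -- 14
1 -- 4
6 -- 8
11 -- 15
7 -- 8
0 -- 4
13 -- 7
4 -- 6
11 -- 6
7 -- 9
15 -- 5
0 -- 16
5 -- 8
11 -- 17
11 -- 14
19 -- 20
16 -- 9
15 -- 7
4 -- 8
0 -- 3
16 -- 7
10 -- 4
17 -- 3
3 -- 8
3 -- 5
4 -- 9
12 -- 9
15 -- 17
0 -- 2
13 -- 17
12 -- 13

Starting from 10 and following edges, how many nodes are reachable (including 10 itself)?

BFS from 10 visits: 10, 2, 4, 6, 0, 8, 14, 16, 1, 9, 15, 17, 5, 11, 12, 3, 7, 13
Reachable nodes: 18 of 21 total.

18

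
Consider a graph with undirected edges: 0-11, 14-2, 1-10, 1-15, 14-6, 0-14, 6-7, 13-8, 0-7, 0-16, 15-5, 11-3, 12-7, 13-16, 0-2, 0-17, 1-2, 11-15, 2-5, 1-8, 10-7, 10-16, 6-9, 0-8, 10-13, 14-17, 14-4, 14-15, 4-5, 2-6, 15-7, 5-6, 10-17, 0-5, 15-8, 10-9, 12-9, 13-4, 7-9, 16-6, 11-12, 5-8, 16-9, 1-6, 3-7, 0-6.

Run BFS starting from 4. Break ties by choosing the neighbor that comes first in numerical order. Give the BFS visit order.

4, 5, 13, 14, 0, 2, 6, 8, 15, 10, 16, 17, 7, 11, 1, 9, 3, 12

Visit 4; enqueue 5, 13, 14 → queue [5, 13, 14]
Visit 5; enqueue 0, 2, 6, 8, 15 → queue [13, 14, 0, 2, 6, 8, 15]
Visit 13; enqueue 10, 16 → queue [14, 0, 2, 6, 8, 15, 10, 16]
Visit 14; enqueue 17 → queue [0, 2, 6, 8, 15, 10, 16, 17]
Visit 0; enqueue 7, 11 → queue [2, 6, 8, 15, 10, 16, 17, 7, 11]
Visit 2; enqueue 1 → queue [6, 8, 15, 10, 16, 17, 7, 11, 1]
Visit 6; enqueue 9 → queue [8, 15, 10, 16, 17, 7, 11, 1, 9]
Visit 8 → queue [15, 10, 16, 17, 7, 11, 1, 9]
Visit 15 → queue [10, 16, 17, 7, 11, 1, 9]
Visit 10 → queue [16, 17, 7, 11, 1, 9]
Visit 16 → queue [17, 7, 11, 1, 9]
Visit 17 → queue [7, 11, 1, 9]
Visit 7; enqueue 3, 12 → queue [11, 1, 9, 3, 12]
Visit 11 → queue [1, 9, 3, 12]
Visit 1 → queue [9, 3, 12]
Visit 9 → queue [3, 12]
Visit 3 → queue [12]
Visit 12 → queue []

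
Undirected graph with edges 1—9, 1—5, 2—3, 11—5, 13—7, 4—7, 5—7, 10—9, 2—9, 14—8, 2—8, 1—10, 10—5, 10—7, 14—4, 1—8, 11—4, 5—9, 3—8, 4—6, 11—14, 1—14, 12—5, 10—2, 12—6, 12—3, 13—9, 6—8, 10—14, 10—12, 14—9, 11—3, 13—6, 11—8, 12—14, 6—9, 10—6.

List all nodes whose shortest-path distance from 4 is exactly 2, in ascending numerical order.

Level 0: 4
Level 1: 6, 7, 11, 14
Level 2: 1, 3, 5, 8, 9, 10, 12, 13
Level 3: 2

1, 3, 5, 8, 9, 10, 12, 13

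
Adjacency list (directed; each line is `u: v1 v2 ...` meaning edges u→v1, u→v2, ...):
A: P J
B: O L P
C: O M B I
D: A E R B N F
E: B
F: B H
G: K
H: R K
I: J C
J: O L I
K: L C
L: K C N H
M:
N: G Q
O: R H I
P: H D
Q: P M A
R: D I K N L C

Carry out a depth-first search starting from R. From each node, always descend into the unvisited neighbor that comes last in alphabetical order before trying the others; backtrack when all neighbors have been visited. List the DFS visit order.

Visit R
R → N
N → Q
Q → P
P → H
H → K
K → L
L → C
C → O
O → I
I → J
C → M
C → B
P → D
D → F
D → E
D → A
N → G

R N Q P H K L C O I J M B D F E A G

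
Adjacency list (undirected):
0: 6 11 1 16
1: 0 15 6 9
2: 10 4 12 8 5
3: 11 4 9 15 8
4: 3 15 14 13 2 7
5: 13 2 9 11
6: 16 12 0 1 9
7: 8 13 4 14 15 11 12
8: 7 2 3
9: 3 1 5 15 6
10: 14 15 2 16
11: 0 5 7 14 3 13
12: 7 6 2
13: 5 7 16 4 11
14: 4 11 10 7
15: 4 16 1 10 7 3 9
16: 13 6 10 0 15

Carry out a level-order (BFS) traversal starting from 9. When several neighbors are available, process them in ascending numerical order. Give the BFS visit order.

Visit 9; enqueue 1, 3, 5, 6, 15 → queue [1, 3, 5, 6, 15]
Visit 1; enqueue 0 → queue [3, 5, 6, 15, 0]
Visit 3; enqueue 4, 8, 11 → queue [5, 6, 15, 0, 4, 8, 11]
Visit 5; enqueue 2, 13 → queue [6, 15, 0, 4, 8, 11, 2, 13]
Visit 6; enqueue 12, 16 → queue [15, 0, 4, 8, 11, 2, 13, 12, 16]
Visit 15; enqueue 7, 10 → queue [0, 4, 8, 11, 2, 13, 12, 16, 7, 10]
Visit 0 → queue [4, 8, 11, 2, 13, 12, 16, 7, 10]
Visit 4; enqueue 14 → queue [8, 11, 2, 13, 12, 16, 7, 10, 14]
Visit 8 → queue [11, 2, 13, 12, 16, 7, 10, 14]
Visit 11 → queue [2, 13, 12, 16, 7, 10, 14]
Visit 2 → queue [13, 12, 16, 7, 10, 14]
Visit 13 → queue [12, 16, 7, 10, 14]
Visit 12 → queue [16, 7, 10, 14]
Visit 16 → queue [7, 10, 14]
Visit 7 → queue [10, 14]
Visit 10 → queue [14]
Visit 14 → queue []

9, 1, 3, 5, 6, 15, 0, 4, 8, 11, 2, 13, 12, 16, 7, 10, 14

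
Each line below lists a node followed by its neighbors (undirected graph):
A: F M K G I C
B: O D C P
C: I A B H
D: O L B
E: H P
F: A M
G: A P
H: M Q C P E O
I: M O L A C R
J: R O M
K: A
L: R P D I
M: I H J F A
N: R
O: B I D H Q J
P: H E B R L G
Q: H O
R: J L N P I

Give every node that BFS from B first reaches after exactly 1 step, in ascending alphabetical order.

C, D, O, P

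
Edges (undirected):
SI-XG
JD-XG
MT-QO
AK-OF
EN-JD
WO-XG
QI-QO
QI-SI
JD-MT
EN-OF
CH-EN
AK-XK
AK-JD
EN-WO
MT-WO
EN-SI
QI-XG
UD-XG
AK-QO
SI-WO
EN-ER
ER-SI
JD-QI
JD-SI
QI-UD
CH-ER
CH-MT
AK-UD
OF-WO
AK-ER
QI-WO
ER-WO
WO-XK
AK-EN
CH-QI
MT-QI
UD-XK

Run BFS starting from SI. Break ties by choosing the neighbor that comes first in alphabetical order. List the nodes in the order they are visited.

SI EN ER JD QI WO XG AK CH OF MT QO UD XK

Visit SI; enqueue EN, ER, JD, QI, WO, XG → queue [EN, ER, JD, QI, WO, XG]
Visit EN; enqueue AK, CH, OF → queue [ER, JD, QI, WO, XG, AK, CH, OF]
Visit ER → queue [JD, QI, WO, XG, AK, CH, OF]
Visit JD; enqueue MT → queue [QI, WO, XG, AK, CH, OF, MT]
Visit QI; enqueue QO, UD → queue [WO, XG, AK, CH, OF, MT, QO, UD]
Visit WO; enqueue XK → queue [XG, AK, CH, OF, MT, QO, UD, XK]
Visit XG → queue [AK, CH, OF, MT, QO, UD, XK]
Visit AK → queue [CH, OF, MT, QO, UD, XK]
Visit CH → queue [OF, MT, QO, UD, XK]
Visit OF → queue [MT, QO, UD, XK]
Visit MT → queue [QO, UD, XK]
Visit QO → queue [UD, XK]
Visit UD → queue [XK]
Visit XK → queue []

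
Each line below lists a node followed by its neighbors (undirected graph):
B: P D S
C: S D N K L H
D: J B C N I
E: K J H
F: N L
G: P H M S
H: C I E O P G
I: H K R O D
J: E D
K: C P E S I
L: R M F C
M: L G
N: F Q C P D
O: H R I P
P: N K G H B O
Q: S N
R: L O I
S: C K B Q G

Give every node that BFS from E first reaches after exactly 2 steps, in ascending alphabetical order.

Level 0: E
Level 1: H, J, K
Level 2: C, D, G, I, O, P, S
Level 3: B, L, M, N, Q, R
Level 4: F

C, D, G, I, O, P, S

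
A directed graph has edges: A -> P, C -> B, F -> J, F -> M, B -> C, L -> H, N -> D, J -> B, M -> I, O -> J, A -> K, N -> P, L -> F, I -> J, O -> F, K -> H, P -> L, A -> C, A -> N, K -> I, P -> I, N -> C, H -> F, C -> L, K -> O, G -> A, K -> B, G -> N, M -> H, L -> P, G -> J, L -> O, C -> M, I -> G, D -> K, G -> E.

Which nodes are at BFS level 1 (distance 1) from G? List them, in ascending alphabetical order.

A, E, J, N

Level 0: G
Level 1: A, E, J, N
Level 2: B, C, D, K, P
Level 3: H, I, L, M, O
Level 4: F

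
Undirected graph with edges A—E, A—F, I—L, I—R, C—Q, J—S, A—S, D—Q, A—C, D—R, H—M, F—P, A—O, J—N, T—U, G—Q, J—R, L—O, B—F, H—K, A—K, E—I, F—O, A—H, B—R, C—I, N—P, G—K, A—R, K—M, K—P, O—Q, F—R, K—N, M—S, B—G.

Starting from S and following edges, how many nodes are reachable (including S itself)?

BFS from S visits: S, A, J, M, C, E, F, H, K, O, R, N, I, Q, B, P, G, L, D
Reachable nodes: 19 of 21 total.

19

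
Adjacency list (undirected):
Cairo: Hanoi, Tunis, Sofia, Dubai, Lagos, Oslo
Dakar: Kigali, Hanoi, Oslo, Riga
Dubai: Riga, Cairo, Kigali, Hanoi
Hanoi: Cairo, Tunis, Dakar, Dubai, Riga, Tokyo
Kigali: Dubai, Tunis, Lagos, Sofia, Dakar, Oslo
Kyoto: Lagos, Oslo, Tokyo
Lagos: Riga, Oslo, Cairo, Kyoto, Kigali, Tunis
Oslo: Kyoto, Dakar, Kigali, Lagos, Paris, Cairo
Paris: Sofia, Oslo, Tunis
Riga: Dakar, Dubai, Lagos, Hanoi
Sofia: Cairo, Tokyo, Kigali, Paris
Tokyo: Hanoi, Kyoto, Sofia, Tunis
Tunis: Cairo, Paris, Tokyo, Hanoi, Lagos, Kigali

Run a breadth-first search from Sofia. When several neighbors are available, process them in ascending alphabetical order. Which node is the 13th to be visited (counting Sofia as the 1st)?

Visit Sofia; enqueue Cairo, Kigali, Paris, Tokyo → queue [Cairo, Kigali, Paris, Tokyo]
Visit Cairo; enqueue Dubai, Hanoi, Lagos, Oslo, Tunis → queue [Kigali, Paris, Tokyo, Dubai, Hanoi, Lagos, Oslo, Tunis]
Visit Kigali; enqueue Dakar → queue [Paris, Tokyo, Dubai, Hanoi, Lagos, Oslo, Tunis, Dakar]
Visit Paris → queue [Tokyo, Dubai, Hanoi, Lagos, Oslo, Tunis, Dakar]
Visit Tokyo; enqueue Kyoto → queue [Dubai, Hanoi, Lagos, Oslo, Tunis, Dakar, Kyoto]
Visit Dubai; enqueue Riga → queue [Hanoi, Lagos, Oslo, Tunis, Dakar, Kyoto, Riga]
Visit Hanoi → queue [Lagos, Oslo, Tunis, Dakar, Kyoto, Riga]
Visit Lagos → queue [Oslo, Tunis, Dakar, Kyoto, Riga]
Visit Oslo → queue [Tunis, Dakar, Kyoto, Riga]
Visit Tunis → queue [Dakar, Kyoto, Riga]
Visit Dakar → queue [Kyoto, Riga]
Visit Kyoto → queue [Riga]
Visit Riga → queue []

Visit order: Sofia, Cairo, Kigali, Paris, Tokyo, Dubai, Hanoi, Lagos, Oslo, Tunis, Dakar, Kyoto, Riga

Riga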